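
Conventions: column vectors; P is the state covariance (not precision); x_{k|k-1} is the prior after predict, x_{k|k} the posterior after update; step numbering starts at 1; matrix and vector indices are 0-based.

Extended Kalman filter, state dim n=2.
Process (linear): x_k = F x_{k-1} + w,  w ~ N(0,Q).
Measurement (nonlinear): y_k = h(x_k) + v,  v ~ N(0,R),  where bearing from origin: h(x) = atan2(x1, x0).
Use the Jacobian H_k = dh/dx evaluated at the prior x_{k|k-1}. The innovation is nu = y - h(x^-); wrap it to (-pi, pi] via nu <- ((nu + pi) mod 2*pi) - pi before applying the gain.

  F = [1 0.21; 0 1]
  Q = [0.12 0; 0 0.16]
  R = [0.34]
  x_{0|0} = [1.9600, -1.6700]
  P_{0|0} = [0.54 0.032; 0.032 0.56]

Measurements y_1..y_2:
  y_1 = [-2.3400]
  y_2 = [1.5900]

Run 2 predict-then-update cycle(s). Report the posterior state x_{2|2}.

x_post = [2.2078, -1.8927]

step 1: x^-=[1.6093, -1.6700]  P^-=[0.6981 0.1496; 0.1496 0.7200]  H_jac=[0.3105 0.2992]  S=[0.4995]  K=[0.5235; 0.5242]  nu=[-1.5361]  x^+=[0.8051, -2.4752]  P^+=[0.5612 0.0125; 0.0125 0.5827]
step 2: x^-=[0.2853, -2.4752]  P^-=[0.7122 0.1349; 0.1349 0.7427]  H_jac=[0.3987 0.0460]  S=[0.4597]  K=[0.6311; 0.1912]  nu=[3.0460]  x^+=[2.2078, -1.8927]  P^+=[0.5291 0.0794; 0.0794 0.7259]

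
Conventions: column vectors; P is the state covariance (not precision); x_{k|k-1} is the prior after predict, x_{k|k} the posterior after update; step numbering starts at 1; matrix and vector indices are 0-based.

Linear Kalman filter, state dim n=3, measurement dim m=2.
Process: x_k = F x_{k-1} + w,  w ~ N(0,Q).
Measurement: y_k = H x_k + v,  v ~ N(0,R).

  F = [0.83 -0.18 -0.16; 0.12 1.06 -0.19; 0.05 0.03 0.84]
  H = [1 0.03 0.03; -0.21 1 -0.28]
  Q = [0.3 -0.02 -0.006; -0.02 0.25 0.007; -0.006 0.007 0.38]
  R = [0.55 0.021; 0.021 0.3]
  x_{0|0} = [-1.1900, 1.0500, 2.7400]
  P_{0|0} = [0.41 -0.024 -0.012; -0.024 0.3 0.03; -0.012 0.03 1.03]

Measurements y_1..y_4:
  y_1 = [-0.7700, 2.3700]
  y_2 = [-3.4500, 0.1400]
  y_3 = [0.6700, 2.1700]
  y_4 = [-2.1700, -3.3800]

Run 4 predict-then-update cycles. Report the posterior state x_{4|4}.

step 1: x^-=[-1.6151, 0.4496, 2.2736]  P^-=[0.6306 -0.0276 -0.1424; -0.0276 0.6125 -0.1213; -0.1424 -0.1213 1.1085]  S=[1.1718 -0.0917; -0.0917 1.0900]  K=[0.5287 -0.0658; 0.0361 0.6014; -0.1259 -0.3792]  nu=[0.7634, 2.2178]  x^+=[-1.3574, 1.8110, 1.3365]  P^+=[0.2920 0.0221 -0.1092; 0.0221 0.2207 0.1244; -0.1092 0.1244 0.9419]
step 2: x^-=[-1.6665, 1.5029, 1.1091]  P^-=[0.5620 0.0171 -0.2160; 0.0171 0.4966 -0.0332; -0.2160 -0.0332 1.0427]  S=[1.1014 -0.0128; -0.0128 0.8892]  K=[0.5044 -0.0383; 0.0347 0.5655; -0.1723 -0.3172]  nu=[-1.8619, -1.4023]  x^+=[-2.5520, 0.6454, 1.8747]  P^+=[0.2800 0.0207 -0.1330; 0.0207 0.2115 0.1315; -0.1330 0.1315 0.9220]
step 3: x^-=[-2.5342, 0.0217, 1.4665]  P^-=[0.5601 0.0190 -0.2313; 0.0190 0.4833 -0.0264; -0.2313 -0.0264 1.0270]  S=[1.0986 -0.0062; -0.0062 0.8682]  K=[0.5038 -0.0354; 0.0330 0.5609; -0.1849 -0.3070]  nu=[3.1596, 2.0268]  x^+=[-1.0142, 1.2626, 0.2599]  P^+=[0.2799 0.0198 -0.1393; 0.0198 0.2092 0.1291; -0.1393 0.1291 0.9083]
step 4: x^-=[-1.1106, 1.1673, 0.2055]  P^-=[0.5614 0.0197 -0.2334; 0.0197 0.4813 -0.0270; -0.2334 -0.0270 1.0166]  S=[1.0999 -0.0052; -0.0052 0.8652]  K=[0.5044 -0.0349; 0.0329 0.5605; -0.1867 -0.3047]  nu=[-1.1006, -4.7229]  x^+=[-1.5007, -1.5161, 1.8501]  P^+=[0.2803 0.0198 -0.1398; 0.0198 0.2085 0.1269; -0.1398 0.1269 0.8986]

x_post = [-1.5007, -1.5161, 1.8501]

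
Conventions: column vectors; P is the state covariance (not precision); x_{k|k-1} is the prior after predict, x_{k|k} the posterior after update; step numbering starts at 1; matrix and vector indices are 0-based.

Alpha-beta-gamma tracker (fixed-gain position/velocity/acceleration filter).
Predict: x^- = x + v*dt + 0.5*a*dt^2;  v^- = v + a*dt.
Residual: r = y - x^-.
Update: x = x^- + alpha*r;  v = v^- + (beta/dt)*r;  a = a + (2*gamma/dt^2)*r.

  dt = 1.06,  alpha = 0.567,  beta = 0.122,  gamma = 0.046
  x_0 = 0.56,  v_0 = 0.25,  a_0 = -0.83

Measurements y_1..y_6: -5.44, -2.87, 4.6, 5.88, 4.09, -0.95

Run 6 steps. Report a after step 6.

a_post = 0.5249

step 1: x_pred=0.3587  r=-5.7987  x^+=-2.9292  v^+=-1.2972  a^+=-1.3048
step 2: x_pred=-5.0372  r=2.1672  x^+=-3.8084  v^+=-2.4308  a^+=-1.1273
step 3: x_pred=-7.0184  r=11.6184  x^+=-0.4308  v^+=-2.2886  a^+=-0.1760
step 4: x_pred=-2.9556  r=8.8356  x^+=2.0542  v^+=-1.4583  a^+=0.5474
step 5: x_pred=0.8160  r=3.2740  x^+=2.6723  v^+=-0.5012  a^+=0.8155
step 6: x_pred=2.5992  r=-3.5492  x^+=0.5868  v^+=-0.0452  a^+=0.5249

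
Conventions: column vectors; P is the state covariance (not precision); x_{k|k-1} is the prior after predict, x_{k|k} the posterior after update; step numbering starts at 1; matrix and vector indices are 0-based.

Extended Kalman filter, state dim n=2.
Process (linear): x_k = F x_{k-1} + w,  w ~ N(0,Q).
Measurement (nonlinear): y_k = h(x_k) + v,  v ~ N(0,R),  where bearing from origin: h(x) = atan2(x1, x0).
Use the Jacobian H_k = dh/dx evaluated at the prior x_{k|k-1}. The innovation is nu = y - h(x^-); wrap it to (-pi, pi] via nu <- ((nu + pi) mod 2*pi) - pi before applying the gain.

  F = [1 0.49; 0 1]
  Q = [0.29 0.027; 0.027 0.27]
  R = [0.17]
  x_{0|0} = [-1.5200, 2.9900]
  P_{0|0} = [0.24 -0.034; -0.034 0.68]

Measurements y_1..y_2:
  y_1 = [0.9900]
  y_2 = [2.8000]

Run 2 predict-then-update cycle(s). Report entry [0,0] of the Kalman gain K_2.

step 1: x^-=[-0.0549, 2.9900]  P^-=[0.6599 0.3262; 0.3262 0.9500]  H_jac=[-0.3343 -0.0061]  S=[0.2451]  K=[-0.9082; -0.4687]  nu=[-0.5992]  x^+=[0.4893, 3.2708]  P^+=[0.4577 0.2219; 0.2219 0.8962]
step 2: x^-=[2.0920, 3.2708]  P^-=[1.1803 0.6880; 0.6880 1.1662]  H_jac=[-0.2170 0.1388]  S=[0.2066]  K=[-0.7775; 0.0608]  nu=[1.7982]  x^+=[0.6938, 3.3801]  P^+=[1.0554 0.6977; 0.6977 1.1654]

K[0,0] = -0.7775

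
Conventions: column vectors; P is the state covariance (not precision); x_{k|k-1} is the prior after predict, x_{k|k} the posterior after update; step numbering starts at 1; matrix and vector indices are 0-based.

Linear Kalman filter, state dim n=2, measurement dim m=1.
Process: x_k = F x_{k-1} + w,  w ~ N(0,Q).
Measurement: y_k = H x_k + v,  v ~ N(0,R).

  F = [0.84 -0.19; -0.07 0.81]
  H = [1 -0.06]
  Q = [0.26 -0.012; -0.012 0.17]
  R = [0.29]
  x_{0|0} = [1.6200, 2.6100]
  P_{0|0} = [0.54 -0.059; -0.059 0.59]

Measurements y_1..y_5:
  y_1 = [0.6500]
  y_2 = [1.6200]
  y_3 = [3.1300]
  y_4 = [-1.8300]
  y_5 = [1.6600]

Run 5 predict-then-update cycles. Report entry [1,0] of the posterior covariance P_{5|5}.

P_post[1,0] = -0.0313

step 1: x^-=[0.8649, 2.0007]  P^-=[0.6812 -0.1755; -0.1755 0.5664]  S=[0.9943]  K=[0.6957; -0.2107]  nu=[-0.0949]  x^+=[0.7989, 2.0207]  P^+=[0.2000 -0.0298; -0.0298 0.5223]
step 2: x^-=[0.2872, 1.5808]  P^-=[0.4294 -0.1248; -0.1248 0.5170]  S=[0.7363]  K=[0.5934; -0.2116]  nu=[1.4277]  x^+=[1.1344, 1.2787]  P^+=[0.1702 -0.0323; -0.0323 0.4841]
step 3: x^-=[0.7099, 0.9563]  P^-=[0.4079 -0.1189; -0.1189 0.4921]  S=[0.7139]  K=[0.5813; -0.2079]  nu=[2.4774]  x^+=[2.1501, 0.4412]  P^+=[0.1666 -0.0326; -0.0326 0.4612]
step 4: x^-=[1.7222, 0.2068]  P^-=[0.4046 -0.1154; -0.1154 0.4771]  S=[0.7102]  K=[0.5795; -0.2028]  nu=[-3.5398]  x^+=[-0.3291, 0.9248]  P^+=[0.1661 -0.0319; -0.0319 0.4479]
step 5: x^-=[-0.4521, 0.7721]  P^-=[0.4036 -0.1129; -0.1129 0.4683]  S=[0.7088]  K=[0.5789; -0.1989]  nu=[2.1585]  x^+=[0.7975, 0.3429]  P^+=[0.1660 -0.0313; -0.0313 0.4403]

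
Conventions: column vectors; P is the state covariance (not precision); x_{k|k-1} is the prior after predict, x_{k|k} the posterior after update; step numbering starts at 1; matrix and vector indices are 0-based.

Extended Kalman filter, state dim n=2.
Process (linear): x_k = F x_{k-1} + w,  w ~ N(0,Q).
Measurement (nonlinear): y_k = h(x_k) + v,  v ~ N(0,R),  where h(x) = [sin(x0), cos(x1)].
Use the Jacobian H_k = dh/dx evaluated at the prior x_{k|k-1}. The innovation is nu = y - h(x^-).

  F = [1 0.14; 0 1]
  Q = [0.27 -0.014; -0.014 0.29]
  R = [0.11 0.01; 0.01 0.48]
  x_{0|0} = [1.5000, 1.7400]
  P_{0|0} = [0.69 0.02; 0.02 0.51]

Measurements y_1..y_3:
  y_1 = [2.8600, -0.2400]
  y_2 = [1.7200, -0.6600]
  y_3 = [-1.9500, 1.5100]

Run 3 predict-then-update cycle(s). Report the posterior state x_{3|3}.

x_post = [4.1657, 0.9720]

step 1: x^-=[1.7436, 1.7400]  P^-=[0.9756 0.0774; 0.0774 0.8000]  H_jac=[-0.1719 0.0000; 0.0000 -0.9857]  S=[0.1388 0.0231; 0.0231 1.2573]  K=[-1.2018 -0.0386; 0.0086 -0.6273]  nu=[1.8749, -0.0716]  x^+=[-0.5068, 1.8011]  P^+=[0.7711 0.0310; 0.0310 0.3054]
step 2: x^-=[-0.2547, 1.8011]  P^-=[1.0557 0.0597; 0.0597 0.5954]  H_jac=[0.9677 0.0000; 0.0000 -0.9736]  S=[1.0987 -0.0463; -0.0463 1.0444]  K=[0.9293 -0.0145; 0.0293 -0.5538]  nu=[1.9719, -0.4318]  x^+=[1.5840, 2.0979]  P^+=[0.1055 -0.0024; -0.0024 0.2727]
step 3: x^-=[1.8777, 2.0979]  P^-=[0.3802 0.0218; 0.0218 0.5627]  H_jac=[-0.3021 0.0000; 0.0000 -0.8643]  S=[0.1447 0.0157; 0.0157 0.9003]  K=[-0.7930 -0.0071; 0.0131 -0.5404]  nu=[-2.9033, 2.0130]  x^+=[4.1657, 0.9720]  P^+=[0.2889 0.0131; 0.0131 0.3000]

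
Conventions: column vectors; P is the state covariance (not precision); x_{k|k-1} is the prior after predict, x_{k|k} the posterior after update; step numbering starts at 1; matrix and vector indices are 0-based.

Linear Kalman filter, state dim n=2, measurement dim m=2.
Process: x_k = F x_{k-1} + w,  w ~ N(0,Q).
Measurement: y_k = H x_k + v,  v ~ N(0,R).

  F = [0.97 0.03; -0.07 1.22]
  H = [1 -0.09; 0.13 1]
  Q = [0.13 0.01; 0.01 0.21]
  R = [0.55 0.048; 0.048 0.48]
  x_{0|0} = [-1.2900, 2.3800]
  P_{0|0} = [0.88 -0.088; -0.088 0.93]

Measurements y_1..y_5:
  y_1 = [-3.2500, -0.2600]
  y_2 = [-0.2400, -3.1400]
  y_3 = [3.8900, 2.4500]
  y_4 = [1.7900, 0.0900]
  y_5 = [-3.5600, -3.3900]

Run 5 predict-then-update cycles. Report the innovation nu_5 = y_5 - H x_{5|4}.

innov = [-4.6527, -3.5569]

step 1: x^-=[-1.1799, 2.9939]  P^-=[0.9537 -0.1197; -0.1197 1.6136]  S=[1.5383 -0.0915; -0.0915 2.0786]  K=[0.6287 0.0298; -0.1268 0.7632]  nu=[-1.8006, -3.1005]  x^+=[-2.4043, 0.8558]  P^+=[0.3472 -0.0007; -0.0007 0.3603]
step 2: x^-=[-2.3065, 1.2124]  P^-=[0.4569 -0.0012; -0.0012 0.7482]  S=[1.0132 0.0389; 0.0389 1.2356]  K=[0.4498 0.0330; -0.0910 0.6083]  nu=[2.1756, -4.0526]  x^+=[-1.4614, -1.4505]  P^+=[0.2494 0.0050; 0.0050 0.2869]
step 3: x^-=[-1.4611, -1.6673]  P^-=[0.3652 0.0095; 0.0095 0.6375]  S=[0.9187 0.0475; 0.0475 1.1261]  K=[0.3949 0.0339; -0.0816 0.5706]  nu=[5.2010, 4.3072]  x^+=[0.7388, 0.3659]  P^+=[0.2194 0.0067; 0.0067 0.2691]
step 4: x^-=[0.7276, 0.3947]  P^-=[0.3371 0.0129; 0.0129 0.6105]  S=[0.8897 0.0496; 0.0496 1.0995]  K=[0.3756 0.0346; -0.0785 0.5603]  nu=[1.0979, -0.3993]  x^+=[1.1262, 0.0848]  P^+=[0.2089 0.0075; 0.0075 0.2642]
step 5: x^-=[1.0950, 0.0246]  P^-=[0.3273 0.0143; 0.0143 0.6030]  S=[0.8796 0.0504; 0.0504 1.0922]  K=[0.3686 0.0350; -0.0774 0.5573]  nu=[-4.6527, -3.5569]  x^+=[-0.7447, -1.5978]  P^+=[0.2051 0.0079; 0.0079 0.2628]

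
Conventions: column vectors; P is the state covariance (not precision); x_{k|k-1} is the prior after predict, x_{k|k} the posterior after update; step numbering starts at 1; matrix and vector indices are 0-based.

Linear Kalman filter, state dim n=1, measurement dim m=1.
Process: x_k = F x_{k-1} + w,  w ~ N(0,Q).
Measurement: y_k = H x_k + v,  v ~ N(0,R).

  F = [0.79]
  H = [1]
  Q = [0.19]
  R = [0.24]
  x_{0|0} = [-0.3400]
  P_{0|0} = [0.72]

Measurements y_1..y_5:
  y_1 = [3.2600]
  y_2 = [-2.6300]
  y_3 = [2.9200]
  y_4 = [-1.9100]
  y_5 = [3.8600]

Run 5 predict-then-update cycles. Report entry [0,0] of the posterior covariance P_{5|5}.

step 1: x^-=[-0.2686]  P^-=[0.6394]  S=[0.8794]  K=[0.7271]  nu=[3.5286]  x^+=[2.2969]  P^+=[0.1745]
step 2: x^-=[1.8146]  P^-=[0.2989]  S=[0.5389]  K=[0.5547]  nu=[-4.4446]  x^+=[-0.6506]  P^+=[0.1331]
step 3: x^-=[-0.5140]  P^-=[0.2731]  S=[0.5131]  K=[0.5322]  nu=[3.4340]  x^+=[1.3137]  P^+=[0.1277]
step 4: x^-=[1.0378]  P^-=[0.2697]  S=[0.5097]  K=[0.5292]  nu=[-2.9478]  x^+=[-0.5220]  P^+=[0.1270]
step 5: x^-=[-0.4124]  P^-=[0.2693]  S=[0.5093]  K=[0.5287]  nu=[4.2724]  x^+=[1.8465]  P^+=[0.1269]

P_post[0,0] = 0.1269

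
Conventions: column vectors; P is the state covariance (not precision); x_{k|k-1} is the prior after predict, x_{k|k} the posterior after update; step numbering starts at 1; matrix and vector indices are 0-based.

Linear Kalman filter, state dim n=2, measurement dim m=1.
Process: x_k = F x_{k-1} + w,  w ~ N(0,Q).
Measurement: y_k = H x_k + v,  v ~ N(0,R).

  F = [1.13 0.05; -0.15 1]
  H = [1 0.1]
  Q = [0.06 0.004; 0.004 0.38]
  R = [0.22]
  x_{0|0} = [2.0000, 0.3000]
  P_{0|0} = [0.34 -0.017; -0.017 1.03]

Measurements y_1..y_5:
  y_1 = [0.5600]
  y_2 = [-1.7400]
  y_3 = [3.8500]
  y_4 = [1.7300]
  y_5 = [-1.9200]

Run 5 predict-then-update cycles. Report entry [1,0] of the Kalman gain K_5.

step 1: x^-=[2.2750, 0.0000]  P^-=[0.4948 -0.0212; -0.0212 1.4228]  S=[0.7248]  K=[0.6798; 0.1670]  nu=[-1.7150]  x^+=[1.1092, -0.2865]  P^+=[0.1599 -0.1035; -0.1035 1.4025]
step 2: x^-=[1.2391, -0.4528]  P^-=[0.2560 -0.0692; -0.0692 1.8172]  S=[0.4803]  K=[0.5185; 0.2343]  nu=[-2.9338]  x^+=[-0.2822, -1.1403]  P^+=[0.1268 -0.1275; -0.1275 1.7908]
step 3: x^-=[-0.3759, -1.0980]  P^-=[0.2120 -0.0711; -0.0711 2.2119]  S=[0.4399]  K=[0.4658; 0.3412]  nu=[4.3357]  x^+=[1.6436, 0.3812]  P^+=[0.1166 -0.1410; -0.1410 2.1607]
step 4: x^-=[1.8763, 0.1347]  P^-=[0.1983 -0.0660; -0.0660 2.5856]  S=[0.4310]  K=[0.4449; 0.4468]  nu=[-0.1598]  x^+=[1.8052, 0.0633]  P^+=[0.1130 -0.1517; -0.1517 2.4996]
step 5: x^-=[2.0431, -0.2075]  P^-=[0.1934 -0.0604; -0.0604 2.9277]  S=[0.4306]  K=[0.4352; 0.5395]  nu=[-3.9423]  x^+=[0.3275, -2.3345]  P^+=[0.1119 -0.1615; -0.1615 2.8023]

K[1,0] = 0.5395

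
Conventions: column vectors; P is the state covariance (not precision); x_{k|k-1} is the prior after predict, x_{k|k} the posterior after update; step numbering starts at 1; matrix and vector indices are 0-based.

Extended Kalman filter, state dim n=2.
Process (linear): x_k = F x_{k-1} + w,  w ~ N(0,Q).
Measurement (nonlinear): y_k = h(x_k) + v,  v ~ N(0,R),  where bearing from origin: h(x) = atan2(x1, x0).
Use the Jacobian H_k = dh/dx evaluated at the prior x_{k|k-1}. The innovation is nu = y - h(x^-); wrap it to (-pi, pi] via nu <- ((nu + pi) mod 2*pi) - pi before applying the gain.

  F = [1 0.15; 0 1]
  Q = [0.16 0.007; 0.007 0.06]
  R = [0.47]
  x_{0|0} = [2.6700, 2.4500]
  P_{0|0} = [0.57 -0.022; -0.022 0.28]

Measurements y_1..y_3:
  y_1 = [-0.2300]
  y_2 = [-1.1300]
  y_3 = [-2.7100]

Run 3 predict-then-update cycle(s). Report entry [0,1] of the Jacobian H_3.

H_jac[0,1] = 0.1892

step 1: x^-=[3.0375, 2.4500]  P^-=[0.7297 0.0270; 0.0270 0.3400]  H_jac=[-0.1609 0.1995]  S=[0.5007]  K=[-0.2237; 0.1268]  nu=[-0.9087]  x^+=[3.2408, 2.3348]  P^+=[0.7046 0.0412; 0.0412 0.3320]
step 2: x^-=[3.5910, 2.3348]  P^-=[0.8845 0.0980; 0.0980 0.3920]  H_jac=[-0.1273 0.1957]  S=[0.4945]  K=[-0.1888; 0.1299]  nu=[-1.7065]  x^+=[3.9133, 2.1131]  P^+=[0.8668 0.1101; 0.1101 0.3836]
step 3: x^-=[4.2302, 2.1131]  P^-=[1.0685 0.1747; 0.1747 0.4436]  H_jac=[-0.0945 0.1892]  S=[0.4892]  K=[-0.1389; 0.1378]  nu=[3.1099]  x^+=[3.7984, 2.5417]  P^+=[1.0591 0.1840; 0.1840 0.4343]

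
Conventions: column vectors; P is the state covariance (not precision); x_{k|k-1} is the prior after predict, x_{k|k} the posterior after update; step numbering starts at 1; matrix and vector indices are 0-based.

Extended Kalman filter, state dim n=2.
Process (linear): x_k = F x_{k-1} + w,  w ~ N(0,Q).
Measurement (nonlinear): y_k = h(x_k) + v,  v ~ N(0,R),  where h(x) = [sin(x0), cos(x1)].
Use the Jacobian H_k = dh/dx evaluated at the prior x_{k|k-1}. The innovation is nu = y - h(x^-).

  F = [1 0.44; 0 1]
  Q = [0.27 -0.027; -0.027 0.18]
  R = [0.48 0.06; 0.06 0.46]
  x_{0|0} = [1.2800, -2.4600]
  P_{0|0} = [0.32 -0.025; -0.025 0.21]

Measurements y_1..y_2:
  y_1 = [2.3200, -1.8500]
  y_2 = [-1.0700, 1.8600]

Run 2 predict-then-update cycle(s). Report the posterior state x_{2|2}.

step 1: x^-=[0.1976, -2.4600]  P^-=[0.6087 0.0404; 0.0404 0.3900]  H_jac=[0.9805 0.0000; 0.0000 0.6300]  S=[1.0652 0.0850; 0.0850 0.6148]  K=[0.5632 -0.0364; 0.0054 0.3989]  nu=[2.1237, -1.0734]  x^+=[1.4327, -2.8768]  P^+=[0.2735 0.0270; 0.0270 0.2918]
step 2: x^-=[0.1669, -2.8768]  P^-=[0.6237 0.1284; 0.1284 0.4718]  H_jac=[0.9861 0.0000; 0.0000 0.2617]  S=[1.0865 0.0931; 0.0931 0.4923]  K=[0.5695 -0.0395; 0.0966 0.2325]  nu=[-1.2362, 2.8251]  x^+=[-0.6485, -2.3394]  P^+=[0.2748 0.0612; 0.0612 0.4308]

x_post = [-0.6485, -2.3394]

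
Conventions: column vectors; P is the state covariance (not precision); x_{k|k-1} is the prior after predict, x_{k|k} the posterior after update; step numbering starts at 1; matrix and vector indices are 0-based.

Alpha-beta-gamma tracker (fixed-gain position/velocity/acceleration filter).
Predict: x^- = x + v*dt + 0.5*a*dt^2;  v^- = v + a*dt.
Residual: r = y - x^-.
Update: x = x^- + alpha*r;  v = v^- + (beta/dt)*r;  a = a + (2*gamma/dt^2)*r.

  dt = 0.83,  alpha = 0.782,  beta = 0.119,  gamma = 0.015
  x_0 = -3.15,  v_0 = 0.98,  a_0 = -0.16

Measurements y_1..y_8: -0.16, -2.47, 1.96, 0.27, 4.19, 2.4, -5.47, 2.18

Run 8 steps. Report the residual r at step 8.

resid = 6.3320

step 1: x_pred=-2.3917  r=2.2317  x^+=-0.6465  v^+=1.1672  a^+=-0.0628
step 2: x_pred=0.3006  r=-2.7706  x^+=-1.8660  v^+=0.7178  a^+=-0.1835
step 3: x_pred=-1.3334  r=3.2934  x^+=1.2420  v^+=1.0377  a^+=-0.0400
step 4: x_pred=2.0895  r=-1.8195  x^+=0.6667  v^+=0.7436  a^+=-0.1193
step 5: x_pred=1.2428  r=2.9472  x^+=3.5475  v^+=1.0672  a^+=0.0091
step 6: x_pred=4.4364  r=-2.0364  x^+=2.8439  v^+=0.7827  a^+=-0.0796
step 7: x_pred=3.4662  r=-8.9362  x^+=-3.5219  v^+=-0.5646  a^+=-0.4688
step 8: x_pred=-4.1520  r=6.3320  x^+=0.7996  v^+=-0.0458  a^+=-0.1930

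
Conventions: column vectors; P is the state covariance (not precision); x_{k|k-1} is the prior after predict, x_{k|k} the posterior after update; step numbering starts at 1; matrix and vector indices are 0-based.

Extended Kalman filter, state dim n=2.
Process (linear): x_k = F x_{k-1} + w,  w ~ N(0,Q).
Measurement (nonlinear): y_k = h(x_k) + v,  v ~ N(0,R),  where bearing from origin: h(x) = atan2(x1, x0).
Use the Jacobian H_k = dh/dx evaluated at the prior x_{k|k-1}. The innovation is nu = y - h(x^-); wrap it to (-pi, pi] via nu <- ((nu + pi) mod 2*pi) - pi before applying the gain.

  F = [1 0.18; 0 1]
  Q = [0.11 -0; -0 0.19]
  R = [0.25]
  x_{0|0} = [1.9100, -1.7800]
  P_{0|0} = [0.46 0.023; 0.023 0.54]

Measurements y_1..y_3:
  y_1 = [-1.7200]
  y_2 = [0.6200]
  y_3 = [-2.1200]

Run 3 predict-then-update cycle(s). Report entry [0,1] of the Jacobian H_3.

H_jac[0,1] = 0.2973

step 1: x^-=[1.5896, -1.7800]  P^-=[0.5958 0.1202; 0.1202 0.7300]  H_jac=[0.3125 0.2791]  S=[0.3860]  K=[0.5693; 0.6251]  nu=[-0.8782]  x^+=[1.0897, -2.3290]  P^+=[0.4707 -0.0172; -0.0172 0.5791]
step 2: x^-=[0.6705, -2.3290]  P^-=[0.5933 0.0871; 0.0871 0.7691]  H_jac=[0.3965 0.1142]  S=[0.3612]  K=[0.6788; 0.3387]  nu=[1.9105]  x^+=[1.9674, -1.6819]  P^+=[0.4268 0.0040; 0.0040 0.7277]
step 3: x^-=[1.6646, -1.6819]  P^-=[0.5619 0.1350; 0.1350 0.9177]  H_jac=[0.3004 0.2973]  S=[0.4059]  K=[0.5147; 0.7720]  nu=[-1.3294]  x^+=[0.9804, -2.7083]  P^+=[0.4544 -0.0262; -0.0262 0.6758]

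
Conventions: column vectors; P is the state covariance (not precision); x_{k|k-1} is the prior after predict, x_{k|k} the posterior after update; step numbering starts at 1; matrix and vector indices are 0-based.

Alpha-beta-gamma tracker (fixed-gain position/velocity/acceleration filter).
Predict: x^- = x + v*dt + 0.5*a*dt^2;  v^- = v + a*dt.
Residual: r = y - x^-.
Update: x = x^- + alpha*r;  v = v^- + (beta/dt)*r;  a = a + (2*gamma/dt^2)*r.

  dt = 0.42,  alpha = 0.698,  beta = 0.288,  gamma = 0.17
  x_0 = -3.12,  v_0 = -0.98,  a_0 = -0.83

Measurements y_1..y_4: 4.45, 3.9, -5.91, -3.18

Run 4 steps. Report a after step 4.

step 1: x_pred=-3.6048  r=8.0548  x^+=2.0174  v^+=4.1947  a^+=14.6951
step 2: x_pred=5.0753  r=-1.1753  x^+=4.2550  v^+=9.5607  a^+=12.4298
step 3: x_pred=9.3668  r=-15.2768  x^+=-1.2964  v^+=4.3057  a^+=-17.0152
step 4: x_pred=-0.9888  r=-2.1912  x^+=-2.5182  v^+=-4.3432  a^+=-21.2387

a_post = -21.2387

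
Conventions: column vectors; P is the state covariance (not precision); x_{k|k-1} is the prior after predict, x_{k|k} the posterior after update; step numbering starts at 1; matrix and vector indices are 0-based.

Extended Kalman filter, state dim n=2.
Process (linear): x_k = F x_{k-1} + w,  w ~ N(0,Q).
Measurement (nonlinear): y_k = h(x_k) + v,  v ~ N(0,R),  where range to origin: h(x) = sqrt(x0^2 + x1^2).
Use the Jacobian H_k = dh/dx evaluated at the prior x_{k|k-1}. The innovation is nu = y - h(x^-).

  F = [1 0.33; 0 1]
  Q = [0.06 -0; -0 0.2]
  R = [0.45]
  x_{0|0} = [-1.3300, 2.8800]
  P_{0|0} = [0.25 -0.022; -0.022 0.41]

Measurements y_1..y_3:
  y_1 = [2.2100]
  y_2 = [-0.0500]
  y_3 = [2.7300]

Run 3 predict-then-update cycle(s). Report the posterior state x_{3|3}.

x_post = [0.4825, 1.9221]

step 1: x^-=[-0.3796, 2.8800]  P^-=[0.3401 0.1133; 0.1133 0.6100]  H_jac=[-0.1307 0.9914]  S=[1.0260]  K=[0.0662; 0.5750]  nu=[-0.6949]  x^+=[-0.4256, 2.4804]  P^+=[0.3356 0.0743; 0.0743 0.2708]
step 2: x^-=[0.3930, 2.4804]  P^-=[0.4741 0.1636; 0.1636 0.4708]  H_jac=[0.1565 0.9877]  S=[0.9714]  K=[0.2427; 0.5050]  nu=[-2.5614]  x^+=[-0.2288, 1.1869]  P^+=[0.4169 0.0445; 0.0445 0.2230]
step 3: x^-=[0.1629, 1.1869]  P^-=[0.5306 0.1181; 0.1181 0.4230]  H_jac=[0.1360 0.9907]  S=[0.9069]  K=[0.2086; 0.4799]  nu=[1.5319]  x^+=[0.4825, 1.9221]  P^+=[0.4911 0.0274; 0.0274 0.2142]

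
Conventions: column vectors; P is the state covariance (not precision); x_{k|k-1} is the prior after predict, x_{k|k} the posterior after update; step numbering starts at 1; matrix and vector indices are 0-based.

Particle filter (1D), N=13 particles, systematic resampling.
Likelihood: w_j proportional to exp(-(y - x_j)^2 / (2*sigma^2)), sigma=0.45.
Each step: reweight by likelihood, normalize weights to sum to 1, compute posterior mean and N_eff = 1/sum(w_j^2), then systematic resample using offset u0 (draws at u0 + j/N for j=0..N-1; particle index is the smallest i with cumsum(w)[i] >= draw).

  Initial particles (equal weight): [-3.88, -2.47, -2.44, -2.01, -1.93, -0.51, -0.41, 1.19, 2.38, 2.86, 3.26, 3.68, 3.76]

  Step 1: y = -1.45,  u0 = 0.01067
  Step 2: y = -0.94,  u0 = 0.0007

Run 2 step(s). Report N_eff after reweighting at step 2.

N_eff = 4.3006

step 1: w=[0.0000, 0.0557, 0.0647, 0.3353, 0.4118, 0.0821, 0.0503, 0.0000, 0.0000, 0.0000, 0.0000, 0.0000, 0.0000]  mean=-1.8268  Neff=3.3489  idx=[1, 2, 3, 3, 3, 3, 4, 4, 4, 4, 4, 4, 5]
step 2: w=[0.0022, 0.0027, 0.0420, 0.0420, 0.0420, 0.0420, 0.0630, 0.0630, 0.0630, 0.0630, 0.0630, 0.0630, 0.4490]  mean=-1.3084  Neff=4.3006  idx=[0, 3, 5, 6, 8, 9, 10, 11, 12, 12, 12, 12, 12]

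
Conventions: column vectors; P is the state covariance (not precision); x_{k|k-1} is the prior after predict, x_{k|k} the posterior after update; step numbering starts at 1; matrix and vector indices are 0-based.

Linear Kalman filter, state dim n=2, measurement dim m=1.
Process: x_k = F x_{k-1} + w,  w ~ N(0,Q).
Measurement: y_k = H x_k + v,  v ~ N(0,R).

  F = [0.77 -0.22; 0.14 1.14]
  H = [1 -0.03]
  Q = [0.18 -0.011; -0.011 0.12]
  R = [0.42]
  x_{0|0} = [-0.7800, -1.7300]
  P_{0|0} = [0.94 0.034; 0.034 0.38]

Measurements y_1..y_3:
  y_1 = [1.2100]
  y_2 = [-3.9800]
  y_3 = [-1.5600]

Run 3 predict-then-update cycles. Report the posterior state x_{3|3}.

x_post = [-1.1535, -1.3394]

step 1: x^-=[-0.2200, -2.0814]  P^-=[0.7442 0.0238; 0.0238 0.6431]  S=[1.1633]  K=[0.6391; 0.0039]  nu=[1.3676]  x^+=[0.6540, -2.0761]  P^+=[0.2690 0.0209; 0.0209 0.6431]
step 2: x^-=[0.9603, -2.2752]  P^-=[0.3636 -0.1256; -0.1256 0.9677]  S=[0.7920]  K=[0.4638; -0.1952]  nu=[-5.0086]  x^+=[-1.3627, -1.2975]  P^+=[0.1932 -0.0539; -0.0539 0.9376]
step 3: x^-=[-0.7639, -1.6699]  P^-=[0.3582 -0.2709; -0.2709 1.3250]  S=[0.7956]  K=[0.4604; -0.3905]  nu=[-0.8462]  x^+=[-1.1535, -1.3394]  P^+=[0.1895 -0.1279; -0.1279 1.2037]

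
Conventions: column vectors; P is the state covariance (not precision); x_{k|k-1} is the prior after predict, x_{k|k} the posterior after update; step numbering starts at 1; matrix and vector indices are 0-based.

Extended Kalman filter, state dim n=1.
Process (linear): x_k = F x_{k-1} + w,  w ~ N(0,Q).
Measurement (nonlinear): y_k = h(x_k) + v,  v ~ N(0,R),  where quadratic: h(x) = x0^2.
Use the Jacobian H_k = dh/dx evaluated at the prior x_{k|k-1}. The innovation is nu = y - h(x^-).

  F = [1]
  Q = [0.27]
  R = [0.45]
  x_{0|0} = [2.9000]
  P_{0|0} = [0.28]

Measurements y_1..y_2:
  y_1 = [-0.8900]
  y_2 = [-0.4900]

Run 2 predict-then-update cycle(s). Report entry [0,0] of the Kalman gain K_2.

K[0,0] = 0.3063

step 1: x^-=[2.9000]  P^-=[0.5500]  H_jac=[5.8000]  S=[18.9520]  K=[0.1683]  nu=[-9.3000]  x^+=[1.3346]  P^+=[0.0131]
step 2: x^-=[1.3346]  P^-=[0.2831]  H_jac=[2.6692]  S=[2.4668]  K=[0.3063]  nu=[-2.2712]  x^+=[0.6390]  P^+=[0.0516]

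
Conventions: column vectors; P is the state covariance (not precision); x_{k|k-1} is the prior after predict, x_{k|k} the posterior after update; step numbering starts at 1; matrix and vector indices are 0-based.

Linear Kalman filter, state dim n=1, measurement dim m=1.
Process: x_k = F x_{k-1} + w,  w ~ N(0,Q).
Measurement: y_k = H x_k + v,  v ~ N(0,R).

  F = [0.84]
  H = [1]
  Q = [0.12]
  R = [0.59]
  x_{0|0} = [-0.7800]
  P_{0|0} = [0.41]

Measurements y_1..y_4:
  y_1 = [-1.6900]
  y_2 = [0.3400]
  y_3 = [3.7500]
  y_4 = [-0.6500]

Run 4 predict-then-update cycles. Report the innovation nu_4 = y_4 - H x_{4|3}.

innov = [-1.3634]

step 1: x^-=[-0.6552]  P^-=[0.4093]  S=[0.9993]  K=[0.4096]  nu=[-1.0348]  x^+=[-1.0790]  P^+=[0.2417]
step 2: x^-=[-0.9064]  P^-=[0.2905]  S=[0.8805]  K=[0.3299]  nu=[1.2464]  x^+=[-0.4952]  P^+=[0.1947]
step 3: x^-=[-0.4159]  P^-=[0.2574]  S=[0.8474]  K=[0.3037]  nu=[4.1659]  x^+=[0.8493]  P^+=[0.1792]
step 4: x^-=[0.7134]  P^-=[0.2464]  S=[0.8364]  K=[0.2946]  nu=[-1.3634]  x^+=[0.3117]  P^+=[0.1738]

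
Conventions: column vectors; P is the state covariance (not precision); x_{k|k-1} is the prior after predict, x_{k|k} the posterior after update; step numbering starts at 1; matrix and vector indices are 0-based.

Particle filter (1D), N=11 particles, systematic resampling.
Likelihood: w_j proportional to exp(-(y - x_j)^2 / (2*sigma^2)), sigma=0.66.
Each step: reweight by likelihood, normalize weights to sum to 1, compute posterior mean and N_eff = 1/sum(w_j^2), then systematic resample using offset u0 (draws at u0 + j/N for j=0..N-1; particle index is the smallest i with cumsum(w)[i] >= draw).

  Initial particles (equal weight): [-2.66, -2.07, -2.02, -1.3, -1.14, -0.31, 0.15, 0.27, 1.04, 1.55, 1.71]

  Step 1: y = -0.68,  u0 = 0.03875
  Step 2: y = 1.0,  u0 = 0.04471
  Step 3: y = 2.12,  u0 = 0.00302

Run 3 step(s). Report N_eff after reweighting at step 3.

N_eff = 8.6972

step 1: w=[0.0033, 0.0322, 0.0377, 0.1905, 0.2323, 0.2531, 0.1343, 0.1051, 0.0099, 0.0010, 0.0004]  mean=-0.6816  Neff=5.3759  idx=[2, 3, 3, 4, 4, 4, 5, 5, 6, 6, 7]
step 2: w=[0.0000, 0.0013, 0.0013, 0.0030, 0.0030, 0.0030, 0.0814, 0.0814, 0.2545, 0.2545, 0.3164]  mean=0.0974  Neff=4.1161  idx=[6, 7, 8, 8, 8, 9, 9, 9, 10, 10, 10]
step 3: w=[0.0087, 0.0087, 0.0887, 0.0887, 0.0887, 0.0887, 0.0887, 0.0887, 0.1501, 0.1501, 0.1501]  mean=0.1961  Neff=8.6972  idx=[0, 2, 3, 4, 5, 6, 7, 8, 9, 9, 10]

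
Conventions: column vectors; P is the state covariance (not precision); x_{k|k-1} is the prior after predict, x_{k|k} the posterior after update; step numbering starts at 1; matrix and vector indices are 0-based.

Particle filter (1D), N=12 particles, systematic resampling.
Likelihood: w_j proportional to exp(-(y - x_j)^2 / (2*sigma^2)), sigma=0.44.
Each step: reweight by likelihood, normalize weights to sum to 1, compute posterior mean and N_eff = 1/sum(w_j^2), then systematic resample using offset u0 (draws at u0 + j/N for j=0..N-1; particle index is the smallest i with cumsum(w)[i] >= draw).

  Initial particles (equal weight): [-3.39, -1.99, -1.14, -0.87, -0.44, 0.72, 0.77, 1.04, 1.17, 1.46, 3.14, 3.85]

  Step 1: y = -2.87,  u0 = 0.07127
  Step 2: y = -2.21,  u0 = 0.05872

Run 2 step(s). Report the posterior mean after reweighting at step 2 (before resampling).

step 1: w=[0.7855, 0.2137, 0.0007, 0.0001, 0.0000, 0.0000, 0.0000, 0.0000, 0.0000, 0.0000, 0.0000, 0.0000]  mean=-3.0891  Neff=1.5089  idx=[0, 0, 0, 0, 0, 0, 0, 0, 0, 1, 1, 1]
step 2: w=[0.0095, 0.0095, 0.0095, 0.0095, 0.0095, 0.0095, 0.0095, 0.0095, 0.0095, 0.3049, 0.3049, 0.3049]  mean=-2.1094  Neff=3.5752  idx=[6, 9, 9, 9, 10, 10, 10, 10, 11, 11, 11, 11]

post_mean = -2.1094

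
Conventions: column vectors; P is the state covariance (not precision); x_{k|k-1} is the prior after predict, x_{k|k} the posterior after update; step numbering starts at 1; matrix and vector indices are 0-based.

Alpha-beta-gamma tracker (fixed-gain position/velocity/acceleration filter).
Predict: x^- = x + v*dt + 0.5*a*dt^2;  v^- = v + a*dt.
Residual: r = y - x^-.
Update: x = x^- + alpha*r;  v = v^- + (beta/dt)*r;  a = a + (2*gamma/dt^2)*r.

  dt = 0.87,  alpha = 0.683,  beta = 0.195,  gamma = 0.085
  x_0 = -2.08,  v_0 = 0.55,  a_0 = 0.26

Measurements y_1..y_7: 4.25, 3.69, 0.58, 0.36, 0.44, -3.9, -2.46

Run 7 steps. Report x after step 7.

step 1: x_pred=-1.5031  r=5.7531  x^+=2.4263  v^+=2.0657  a^+=1.5521
step 2: x_pred=4.8108  r=-1.1208  x^+=4.0453  v^+=3.1648  a^+=1.3004
step 3: x_pred=7.2909  r=-6.7109  x^+=2.7073  v^+=2.7920  a^+=-0.2068
step 4: x_pred=5.0581  r=-4.6981  x^+=1.8493  v^+=1.5591  a^+=-1.2621
step 5: x_pred=2.7281  r=-2.2881  x^+=1.1653  v^+=-0.0518  a^+=-1.7759
step 6: x_pred=0.4482  r=-4.3482  x^+=-2.5216  v^+=-2.5714  a^+=-2.7525
step 7: x_pred=-5.8005  r=3.3405  x^+=-3.5189  v^+=-4.2174  a^+=-2.0023

x_post = -3.5189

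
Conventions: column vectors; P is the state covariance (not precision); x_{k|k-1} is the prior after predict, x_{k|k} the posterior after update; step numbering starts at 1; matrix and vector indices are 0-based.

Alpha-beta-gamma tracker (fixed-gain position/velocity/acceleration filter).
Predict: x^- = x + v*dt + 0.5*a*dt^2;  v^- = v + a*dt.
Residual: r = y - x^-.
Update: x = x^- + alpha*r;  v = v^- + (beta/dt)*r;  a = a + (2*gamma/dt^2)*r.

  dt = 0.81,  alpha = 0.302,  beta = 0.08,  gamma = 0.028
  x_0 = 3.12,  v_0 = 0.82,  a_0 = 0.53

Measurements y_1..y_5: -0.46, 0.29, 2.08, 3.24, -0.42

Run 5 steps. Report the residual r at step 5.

step 1: x_pred=3.9581  r=-4.4181  x^+=2.6238  v^+=0.8129  a^+=0.1529
step 2: x_pred=3.3325  r=-3.0425  x^+=2.4136  v^+=0.6363  a^+=-0.1068
step 3: x_pred=2.8940  r=-0.8140  x^+=2.6482  v^+=0.4694  a^+=-0.1763
step 4: x_pred=2.9706  r=0.2694  x^+=3.0520  v^+=0.3533  a^+=-0.1533
step 5: x_pred=3.2878  r=-3.7078  x^+=2.1681  v^+=-0.1371  a^+=-0.4697

resid = -3.7078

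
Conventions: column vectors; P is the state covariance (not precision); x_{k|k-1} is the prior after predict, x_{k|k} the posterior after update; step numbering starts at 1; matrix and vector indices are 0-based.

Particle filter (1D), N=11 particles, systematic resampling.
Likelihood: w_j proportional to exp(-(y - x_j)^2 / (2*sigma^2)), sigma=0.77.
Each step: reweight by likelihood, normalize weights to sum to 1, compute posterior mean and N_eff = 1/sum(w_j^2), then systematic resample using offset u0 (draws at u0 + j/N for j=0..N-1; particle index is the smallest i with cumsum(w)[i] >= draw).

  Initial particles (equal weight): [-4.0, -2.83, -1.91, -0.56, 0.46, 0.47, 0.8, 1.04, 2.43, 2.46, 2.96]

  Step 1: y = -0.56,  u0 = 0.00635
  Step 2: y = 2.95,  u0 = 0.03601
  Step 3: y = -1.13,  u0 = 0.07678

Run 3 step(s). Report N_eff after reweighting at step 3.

step 1: w=[0.0000, 0.0054, 0.0904, 0.4203, 0.1748, 0.1718, 0.0883, 0.0485, 0.0002, 0.0002, 0.0000]  mean=-0.1402  Neff=3.9206  idx=[2, 3, 3, 3, 3, 3, 4, 4, 5, 5, 6]
step 2: w=[0.0000, 0.0007, 0.0007, 0.0007, 0.0007, 0.0007, 0.1266, 0.1266, 0.1321, 0.1321, 0.4790]  mean=0.6218  Neff=3.3739  idx=[6, 6, 7, 8, 9, 9, 10, 10, 10, 10, 10]
step 3: w=[0.1292, 0.1292, 0.1292, 0.1257, 0.1257, 0.1257, 0.0471, 0.0471, 0.0471, 0.0471, 0.0471]  mean=0.5438  Neff=9.2131  idx=[0, 1, 2, 2, 3, 4, 4, 5, 6, 8, 10]

N_eff = 9.2131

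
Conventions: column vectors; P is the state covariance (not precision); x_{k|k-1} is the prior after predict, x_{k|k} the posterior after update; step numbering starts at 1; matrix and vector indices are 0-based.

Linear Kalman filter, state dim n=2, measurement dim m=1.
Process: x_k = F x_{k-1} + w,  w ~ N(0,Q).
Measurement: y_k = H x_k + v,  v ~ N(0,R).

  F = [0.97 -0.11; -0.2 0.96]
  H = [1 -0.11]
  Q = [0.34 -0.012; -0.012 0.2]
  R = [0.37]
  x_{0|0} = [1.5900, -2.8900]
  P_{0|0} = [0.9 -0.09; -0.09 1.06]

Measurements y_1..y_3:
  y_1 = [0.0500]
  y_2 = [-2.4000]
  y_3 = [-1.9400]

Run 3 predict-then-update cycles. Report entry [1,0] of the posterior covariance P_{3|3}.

P_post[1,0] = 0.0141

step 1: x^-=[1.8602, -3.0924]  P^-=[1.2188 -0.3843; -0.3843 1.2475]  S=[1.6885]  K=[0.7469; -0.3089]  nu=[-2.1504]  x^+=[0.2541, -2.4282]  P^+=[0.2769 0.0052; 0.0052 1.0864]
step 2: x^-=[0.5136, -2.3819]  P^-=[0.6126 -0.1755; -0.1755 1.2103]  S=[1.0358]  K=[0.6100; -0.2979]  nu=[-3.1756]  x^+=[-1.4236, -1.4358]  P^+=[0.2271 0.0128; 0.0128 1.1183]
step 3: x^-=[-1.2230, -1.0936]  P^-=[0.5645 -0.1620; -0.1620 1.2348]  S=[0.9851]  K=[0.5911; -0.3023]  nu=[-0.8373]  x^+=[-1.7179, -0.8405]  P^+=[0.2203 0.0141; 0.0141 1.1448]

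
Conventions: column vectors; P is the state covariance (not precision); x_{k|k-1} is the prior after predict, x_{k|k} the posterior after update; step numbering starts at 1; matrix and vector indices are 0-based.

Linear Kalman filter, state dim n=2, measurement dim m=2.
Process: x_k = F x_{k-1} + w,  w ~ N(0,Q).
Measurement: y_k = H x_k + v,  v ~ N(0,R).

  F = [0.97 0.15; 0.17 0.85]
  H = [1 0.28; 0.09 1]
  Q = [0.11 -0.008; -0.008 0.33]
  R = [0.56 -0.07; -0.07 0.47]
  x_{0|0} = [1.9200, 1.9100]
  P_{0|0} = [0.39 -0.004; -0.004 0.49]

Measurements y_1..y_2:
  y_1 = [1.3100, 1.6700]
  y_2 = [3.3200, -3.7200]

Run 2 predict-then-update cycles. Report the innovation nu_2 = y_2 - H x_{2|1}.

step 1: x^-=[2.1489, 1.9499]  P^-=[0.4868 0.1154; 0.1154 0.6941]  S=[1.1658 0.2865; 0.2865 1.1889]  K=[0.4383 0.0283; 0.1276 0.5619]  nu=[-1.3849, -0.4733]  x^+=[1.5285, 1.5072]  P^+=[0.2548 -0.0403; -0.0403 0.2588]
step 2: x^-=[1.7087, 1.5410]  P^-=[0.3438 0.0327; 0.0327 0.5127]  S=[0.9623 0.1381; 0.1381 0.9913]  K=[0.3649 0.0134; 0.1108 0.5047]  nu=[1.1798, -5.4148]  x^+=[2.0665, -1.0611]  P^+=[0.2142 -0.0385; -0.0385 0.2329]

innov = [1.1798, -5.4148]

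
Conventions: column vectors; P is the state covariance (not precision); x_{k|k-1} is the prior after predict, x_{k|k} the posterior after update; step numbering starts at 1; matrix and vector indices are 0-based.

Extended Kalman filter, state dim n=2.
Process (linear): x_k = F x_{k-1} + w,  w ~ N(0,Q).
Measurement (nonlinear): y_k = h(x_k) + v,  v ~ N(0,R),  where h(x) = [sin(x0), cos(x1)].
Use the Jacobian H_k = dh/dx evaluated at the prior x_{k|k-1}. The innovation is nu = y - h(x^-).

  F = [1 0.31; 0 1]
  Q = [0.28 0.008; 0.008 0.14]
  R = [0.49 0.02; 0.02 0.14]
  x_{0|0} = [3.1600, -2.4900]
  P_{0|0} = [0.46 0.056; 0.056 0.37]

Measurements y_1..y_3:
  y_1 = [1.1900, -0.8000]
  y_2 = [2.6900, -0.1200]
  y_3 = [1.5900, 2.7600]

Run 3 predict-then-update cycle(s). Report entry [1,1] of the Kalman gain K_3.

K[1,1] = 0.7292

step 1: x^-=[2.3881, -2.4900]  P^-=[0.8103 0.1787; 0.1787 0.5100]  H_jac=[-0.7293 0.0000; 0.0000 0.6065]  S=[0.9210 -0.0590; -0.0590 0.3276]  K=[-0.6277 0.2177; -0.0819 0.9294]  nu=[0.5058, -0.0049]  x^+=[2.0695, -2.5360]  P^+=[0.4158 0.0296; 0.0296 0.2119]
step 2: x^-=[1.2834, -2.5360]  P^-=[0.7344 0.1032; 0.1032 0.3519]  H_jac=[0.2835 0.0000; 0.0000 0.5693]  S=[0.5490 0.0367; 0.0367 0.2540]  K=[0.3673 0.1783; 0.0007 0.7884]  nu=[1.7310, 0.7022]  x^+=[2.0444, -1.9813]  P^+=[0.6475 0.0568; 0.0568 0.1939]
step 3: x^-=[1.4302, -1.9813]  P^-=[0.9813 0.1249; 0.1249 0.3339]  H_jac=[0.1401 0.0000; 0.0000 0.9169]  S=[0.5093 0.0360; 0.0360 0.4208]  K=[0.2523 0.2505; -0.0173 0.7292]  nu=[0.5999, 3.1590]  x^+=[2.3730, 0.3119]  P^+=[0.9180 0.0438; 0.0438 0.1110]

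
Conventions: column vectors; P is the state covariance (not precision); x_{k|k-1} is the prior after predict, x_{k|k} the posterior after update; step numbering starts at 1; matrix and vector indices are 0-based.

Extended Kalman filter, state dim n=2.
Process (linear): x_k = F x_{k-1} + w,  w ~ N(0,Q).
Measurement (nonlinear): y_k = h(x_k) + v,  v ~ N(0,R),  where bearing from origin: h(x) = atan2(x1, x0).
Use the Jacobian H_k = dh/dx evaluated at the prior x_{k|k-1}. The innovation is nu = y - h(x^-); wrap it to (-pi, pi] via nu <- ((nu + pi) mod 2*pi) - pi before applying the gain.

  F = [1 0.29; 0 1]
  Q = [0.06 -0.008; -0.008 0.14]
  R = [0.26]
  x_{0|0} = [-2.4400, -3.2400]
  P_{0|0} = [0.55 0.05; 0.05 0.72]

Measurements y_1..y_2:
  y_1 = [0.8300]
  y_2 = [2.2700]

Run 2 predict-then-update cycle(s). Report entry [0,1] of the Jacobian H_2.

step 1: x^-=[-3.3796, -3.2400]  P^-=[0.6996 0.2508; 0.2508 0.8600]  H_jac=[0.1478 -0.1542]  S=[0.2843]  K=[0.2277; -0.3360]  nu=[-3.0759]  x^+=[-4.0800, -2.2065]  P^+=[0.6848 0.2726; 0.2726 0.8279]
step 2: x^-=[-4.7199, -2.2065]  P^-=[0.9725 0.5046; 0.5046 0.9679]  H_jac=[0.0813 -0.1739]  S=[0.2814]  K=[-0.0309; -0.4522]  nu=[-1.3089]  x^+=[-4.6794, -1.6145]  P^+=[0.9722 0.5007; 0.5007 0.9103]

H_jac[0,1] = -0.1739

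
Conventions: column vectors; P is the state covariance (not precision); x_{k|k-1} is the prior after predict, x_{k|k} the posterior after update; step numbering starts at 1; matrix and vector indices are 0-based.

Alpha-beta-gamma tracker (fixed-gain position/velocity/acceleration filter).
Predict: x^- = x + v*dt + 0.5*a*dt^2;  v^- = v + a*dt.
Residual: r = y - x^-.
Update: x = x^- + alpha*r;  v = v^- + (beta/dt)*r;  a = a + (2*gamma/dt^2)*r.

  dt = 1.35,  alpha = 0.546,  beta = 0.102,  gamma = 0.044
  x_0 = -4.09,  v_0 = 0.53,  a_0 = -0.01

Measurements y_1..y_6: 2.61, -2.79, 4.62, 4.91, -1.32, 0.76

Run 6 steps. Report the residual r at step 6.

step 1: x_pred=-3.3836  r=5.9936  x^+=-0.1111  v^+=0.9694  a^+=0.2794
step 2: x_pred=1.4521  r=-4.2421  x^+=-0.8641  v^+=1.0260  a^+=0.0746
step 3: x_pred=0.5890  r=4.0310  x^+=2.7899  v^+=1.4313  a^+=0.2692
step 4: x_pred=4.9675  r=-0.0575  x^+=4.9361  v^+=1.7904  a^+=0.2664
step 5: x_pred=7.5958  r=-8.9158  x^+=2.7278  v^+=1.4764  a^+=-0.1641
step 6: x_pred=4.5714  r=-3.8114  x^+=2.4904  v^+=0.9669  a^+=-0.3481

resid = -3.8114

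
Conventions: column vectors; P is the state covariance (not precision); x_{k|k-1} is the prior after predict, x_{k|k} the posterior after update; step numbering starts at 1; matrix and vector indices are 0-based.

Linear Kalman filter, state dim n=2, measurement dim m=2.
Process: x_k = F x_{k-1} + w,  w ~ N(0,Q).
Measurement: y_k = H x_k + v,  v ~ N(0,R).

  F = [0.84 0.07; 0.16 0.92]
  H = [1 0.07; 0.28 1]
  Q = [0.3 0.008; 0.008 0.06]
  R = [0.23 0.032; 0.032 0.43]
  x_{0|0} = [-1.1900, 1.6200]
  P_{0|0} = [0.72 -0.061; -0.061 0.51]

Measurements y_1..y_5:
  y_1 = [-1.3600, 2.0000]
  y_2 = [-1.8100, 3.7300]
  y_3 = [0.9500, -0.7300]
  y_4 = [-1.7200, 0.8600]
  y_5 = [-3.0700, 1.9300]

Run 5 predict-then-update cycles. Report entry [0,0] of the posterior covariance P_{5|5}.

P_post[0,0] = 0.1445

step 1: x^-=[-0.8862, 1.3000]  P^-=[0.8034 0.0898; 0.0898 0.4921]  S=[1.0483 0.3829; 0.3829 1.0354]  K=[0.7646 0.0212; -0.0740 0.5270]  nu=[-0.5648, 0.9481]  x^+=[-1.2979, 1.8414]  P^+=[0.1777 -0.0162; -0.0162 0.2287]
step 2: x^-=[-0.9614, 1.4864]  P^-=[0.4246 0.0339; 0.0339 0.2534]  S=[0.6606 0.2032; 0.2032 0.7357]  K=[0.6365 0.0319; -0.0347 0.3669]  nu=[-0.9527, 2.5128]  x^+=[-1.4876, 2.4414]  P^+=[0.1479 -0.0073; -0.0073 0.1587]
step 3: x^-=[-1.0787, 2.0081]  P^-=[0.4043 0.0323; 0.0323 0.1960]  S=[0.6398 0.1919; 0.1919 0.6758]  K=[0.6240 0.0382; -0.0208 0.3093]  nu=[1.8882, -2.4361]  x^+=[0.0065, 1.2154]  P^+=[0.1450 -0.0042; -0.0042 0.1335]
step 4: x^-=[0.0905, 1.1192]  P^-=[0.4025 0.0328; 0.0328 0.1755]  S=[0.6379 0.1904; 0.1904 0.6554]  K=[0.6222 0.0412; -0.0147 0.2860]  nu=[-1.8889, -0.2846]  x^+=[-1.0965, 1.0657]  P^+=[0.1446 -0.0029; -0.0029 0.1233]
step 5: x^-=[-0.8465, 0.8050]  P^-=[0.4023 0.0331; 0.0331 0.1672]  S=[0.6378 0.1901; 0.1901 0.6473]  K=[0.6218 0.0426; -0.0120 0.2762]  nu=[-2.2799, 1.3620]  x^+=[-2.2060, 1.2087]  P^+=[0.1445 -0.0023; -0.0023 0.1190]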